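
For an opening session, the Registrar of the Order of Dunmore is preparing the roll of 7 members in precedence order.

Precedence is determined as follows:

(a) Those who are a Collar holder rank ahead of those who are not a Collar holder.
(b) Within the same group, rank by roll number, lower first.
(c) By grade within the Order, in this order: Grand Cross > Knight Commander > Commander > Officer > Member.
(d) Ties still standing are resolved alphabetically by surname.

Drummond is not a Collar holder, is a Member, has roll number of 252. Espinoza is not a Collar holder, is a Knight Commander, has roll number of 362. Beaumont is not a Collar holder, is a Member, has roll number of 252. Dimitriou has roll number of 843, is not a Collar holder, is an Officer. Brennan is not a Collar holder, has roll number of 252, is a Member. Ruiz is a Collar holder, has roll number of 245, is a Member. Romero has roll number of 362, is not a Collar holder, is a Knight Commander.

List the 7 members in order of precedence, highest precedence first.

Ruiz, Beaumont, Brennan, Drummond, Espinoza, Romero, Dimitriou

By the first rule: Ruiz (a Collar holder); then Beaumont, Brennan, Drummond, Espinoza, Romero and Dimitriou (each not a Collar holder).
Among Beaumont, Brennan, Drummond, Espinoza, Romero and Dimitriou, by roll number (lower first): Beaumont, Brennan and Drummond (252) before Espinoza and Romero (362) before Dimitriou (843).
Beaumont, Brennan and Drummond are each Member, so the next rule applies.
Among Beaumont, Brennan and Drummond, alphabetically by surname: Beaumont before Brennan before Drummond.
Espinoza and Romero are each Knight Commander, so the next rule applies.
Among Espinoza and Romero, alphabetically by surname: Espinoza before Romero.
Full order: Ruiz, Beaumont, Brennan, Drummond, Espinoza, Romero, Dimitriou.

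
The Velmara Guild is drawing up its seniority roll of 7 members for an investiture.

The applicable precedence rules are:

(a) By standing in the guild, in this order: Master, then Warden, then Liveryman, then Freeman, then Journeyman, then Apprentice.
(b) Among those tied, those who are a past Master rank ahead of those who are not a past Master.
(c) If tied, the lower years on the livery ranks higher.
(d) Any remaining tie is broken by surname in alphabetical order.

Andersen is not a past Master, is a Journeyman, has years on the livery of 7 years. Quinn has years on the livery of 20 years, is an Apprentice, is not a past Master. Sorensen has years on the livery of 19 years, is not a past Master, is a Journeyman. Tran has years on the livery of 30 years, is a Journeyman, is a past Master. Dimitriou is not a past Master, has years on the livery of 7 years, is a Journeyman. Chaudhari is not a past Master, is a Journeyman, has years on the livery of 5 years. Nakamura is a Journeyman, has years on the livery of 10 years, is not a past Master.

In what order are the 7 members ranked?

By standing in the guild: Tran, Chaudhari, Andersen, Dimitriou, Nakamura and Sorensen (Journeyman); then Quinn (Apprentice).
Among Tran, Chaudhari, Andersen, Dimitriou, Nakamura and Sorensen, a past Master before not a past Master: Tran (a past Master) before Chaudhari, Andersen, Dimitriou, Nakamura and Sorensen (not a past Master).
Among Chaudhari, Andersen, Dimitriou, Nakamura and Sorensen, by years on the livery (lower first): Chaudhari (5 years) before Andersen and Dimitriou (7 years) before Nakamura (10 years) before Sorensen (19 years).
Among Andersen and Dimitriou, alphabetically by surname: Andersen before Dimitriou.
Full order: Tran, Chaudhari, Andersen, Dimitriou, Nakamura, Sorensen, Quinn.

Tran, Chaudhari, Andersen, Dimitriou, Nakamura, Sorensen, Quinn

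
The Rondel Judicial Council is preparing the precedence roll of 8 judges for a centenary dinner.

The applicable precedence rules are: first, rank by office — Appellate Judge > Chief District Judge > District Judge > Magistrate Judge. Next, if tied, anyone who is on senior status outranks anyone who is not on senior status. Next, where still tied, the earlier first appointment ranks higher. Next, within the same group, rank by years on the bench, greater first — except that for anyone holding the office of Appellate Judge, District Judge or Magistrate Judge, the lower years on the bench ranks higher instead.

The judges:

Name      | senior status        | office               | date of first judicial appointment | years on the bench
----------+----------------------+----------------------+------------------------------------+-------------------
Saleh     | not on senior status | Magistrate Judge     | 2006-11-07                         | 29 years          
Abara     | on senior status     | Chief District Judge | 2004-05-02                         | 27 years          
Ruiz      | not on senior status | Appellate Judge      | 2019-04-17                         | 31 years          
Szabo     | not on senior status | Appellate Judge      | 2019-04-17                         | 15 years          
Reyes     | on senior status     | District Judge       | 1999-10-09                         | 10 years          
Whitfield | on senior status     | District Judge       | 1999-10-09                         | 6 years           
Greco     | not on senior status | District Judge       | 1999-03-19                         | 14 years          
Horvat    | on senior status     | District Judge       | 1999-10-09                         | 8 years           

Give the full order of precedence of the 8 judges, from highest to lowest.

By office: Szabo and Ruiz (Appellate Judge); then Abara (Chief District Judge); then Whitfield, Horvat, Reyes and Greco (District Judge); then Saleh (Magistrate Judge).
Szabo and Ruiz are each not on senior status, so the next rule applies.
Szabo and Ruiz both have date of first judicial appointment 2019-04-17, so the next rule applies.
Among Szabo and Ruiz, by years on the bench (lower first) (reversed rule for this group): Szabo (15 years) before Ruiz (31 years).
Among Whitfield, Horvat, Reyes and Greco, on senior status before not on senior status: Whitfield, Horvat and Reyes (on senior status) before Greco (not on senior status).
Whitfield, Horvat and Reyes all have date of first judicial appointment 1999-10-09, so the next rule applies.
Among Whitfield, Horvat and Reyes, by years on the bench (lower first) (reversed rule for this group): Whitfield (6 years) before Horvat (8 years) before Reyes (10 years).
Full order: Szabo, Ruiz, Abara, Whitfield, Horvat, Reyes, Greco, Saleh.

Szabo, Ruiz, Abara, Whitfield, Horvat, Reyes, Greco, Saleh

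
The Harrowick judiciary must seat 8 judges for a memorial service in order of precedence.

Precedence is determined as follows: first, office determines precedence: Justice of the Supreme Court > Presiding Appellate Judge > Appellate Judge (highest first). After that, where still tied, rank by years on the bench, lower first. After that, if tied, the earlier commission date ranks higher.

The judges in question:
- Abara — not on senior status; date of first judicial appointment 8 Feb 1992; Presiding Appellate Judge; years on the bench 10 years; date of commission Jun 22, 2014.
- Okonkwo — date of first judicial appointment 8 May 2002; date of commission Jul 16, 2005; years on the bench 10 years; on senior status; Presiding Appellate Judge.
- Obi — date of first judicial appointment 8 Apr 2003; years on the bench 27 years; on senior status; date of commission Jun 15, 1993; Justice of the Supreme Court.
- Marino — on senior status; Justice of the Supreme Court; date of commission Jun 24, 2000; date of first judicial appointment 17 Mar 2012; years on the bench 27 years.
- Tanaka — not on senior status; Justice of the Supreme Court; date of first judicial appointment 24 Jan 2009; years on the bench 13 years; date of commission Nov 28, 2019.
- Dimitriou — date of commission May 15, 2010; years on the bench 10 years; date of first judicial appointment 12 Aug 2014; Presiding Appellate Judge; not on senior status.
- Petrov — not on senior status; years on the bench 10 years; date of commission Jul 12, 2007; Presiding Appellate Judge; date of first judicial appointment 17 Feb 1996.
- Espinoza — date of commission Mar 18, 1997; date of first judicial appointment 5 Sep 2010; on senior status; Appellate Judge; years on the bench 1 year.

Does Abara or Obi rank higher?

Obi

By office: Tanaka, Obi and Marino (Justice of the Supreme Court); then Okonkwo, Petrov, Dimitriou and Abara (Presiding Appellate Judge); then Espinoza (Appellate Judge).
Among Tanaka, Obi and Marino, by years on the bench (lower first): Tanaka (13 years) before Obi and Marino (27 years).
Among Obi and Marino, by date of commission (earlier first): Obi (Jun 15, 1993) before Marino (Jun 24, 2000).
Okonkwo, Petrov, Dimitriou and Abara all have years on the bench 10 years, so the next rule applies.
Among Okonkwo, Petrov, Dimitriou and Abara, by date of commission (earlier first): Okonkwo (Jul 16, 2005) before Petrov (Jul 12, 2007) before Dimitriou (May 15, 2010) before Abara (Jun 22, 2014).
So Obi takes precedence.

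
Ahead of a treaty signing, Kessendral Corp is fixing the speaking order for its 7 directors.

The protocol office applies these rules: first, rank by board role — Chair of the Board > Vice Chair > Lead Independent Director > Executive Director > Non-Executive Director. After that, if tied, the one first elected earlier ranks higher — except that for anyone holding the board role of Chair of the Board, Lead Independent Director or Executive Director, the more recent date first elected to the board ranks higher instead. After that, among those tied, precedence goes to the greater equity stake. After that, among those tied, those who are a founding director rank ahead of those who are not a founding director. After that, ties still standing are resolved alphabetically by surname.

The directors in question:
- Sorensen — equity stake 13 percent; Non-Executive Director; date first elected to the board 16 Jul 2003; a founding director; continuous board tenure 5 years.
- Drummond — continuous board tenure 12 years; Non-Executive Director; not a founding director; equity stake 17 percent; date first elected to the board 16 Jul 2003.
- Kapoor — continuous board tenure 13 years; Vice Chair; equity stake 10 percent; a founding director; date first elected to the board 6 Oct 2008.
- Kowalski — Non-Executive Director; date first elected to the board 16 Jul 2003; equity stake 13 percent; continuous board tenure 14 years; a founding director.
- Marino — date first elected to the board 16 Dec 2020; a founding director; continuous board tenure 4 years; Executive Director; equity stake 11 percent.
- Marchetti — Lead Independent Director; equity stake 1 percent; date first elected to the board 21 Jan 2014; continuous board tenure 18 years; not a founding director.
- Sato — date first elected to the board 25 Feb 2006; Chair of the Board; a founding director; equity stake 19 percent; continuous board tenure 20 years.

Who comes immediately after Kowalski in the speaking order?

Sorensen

By board role: Sato (Chair of the Board); then Kapoor (Vice Chair); then Marchetti (Lead Independent Director); then Marino (Executive Director); then Drummond, Kowalski and Sorensen (Non-Executive Director).
Drummond, Kowalski and Sorensen all have date first elected to the board 16 Jul 2003, so the next rule applies.
Among Drummond, Kowalski and Sorensen, by equity stake (higher first): Drummond (17 percent) before Kowalski and Sorensen (13 percent).
Kowalski and Sorensen are each a founding director, so the next rule applies.
Among Kowalski and Sorensen, alphabetically by surname: Kowalski before Sorensen.
Order: Sato, Kapoor, Marchetti, Marino, Drummond, Kowalski, Sorensen.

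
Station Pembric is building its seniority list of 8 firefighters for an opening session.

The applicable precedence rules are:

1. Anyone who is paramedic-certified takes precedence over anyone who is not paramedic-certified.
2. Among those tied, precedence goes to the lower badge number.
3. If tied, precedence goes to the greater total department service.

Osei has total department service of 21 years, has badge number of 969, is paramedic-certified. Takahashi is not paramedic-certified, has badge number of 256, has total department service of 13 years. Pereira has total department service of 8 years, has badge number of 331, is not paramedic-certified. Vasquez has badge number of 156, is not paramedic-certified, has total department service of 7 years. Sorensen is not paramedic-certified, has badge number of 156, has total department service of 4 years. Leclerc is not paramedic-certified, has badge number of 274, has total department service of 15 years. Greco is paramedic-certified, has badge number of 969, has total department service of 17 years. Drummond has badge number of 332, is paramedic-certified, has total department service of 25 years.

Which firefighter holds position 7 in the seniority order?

Leclerc

By the first rule: Drummond, Osei and Greco (each paramedic-certified); then Vasquez, Sorensen, Takahashi, Leclerc and Pereira (each not paramedic-certified).
Among Drummond, Osei and Greco, by badge number (lower first): Drummond (332) before Osei and Greco (969).
Among Osei and Greco, by total department service (higher first): Osei (21 years) before Greco (17 years).
Among Vasquez, Sorensen, Takahashi, Leclerc and Pereira, by badge number (lower first): Vasquez and Sorensen (156) before Takahashi (256) before Leclerc (274) before Pereira (331).
Among Vasquez and Sorensen, by total department service (higher first): Vasquez (7 years) before Sorensen (4 years).
Order: Drummond, Osei, Greco, Vasquez, Sorensen, Takahashi, Leclerc, Pereira.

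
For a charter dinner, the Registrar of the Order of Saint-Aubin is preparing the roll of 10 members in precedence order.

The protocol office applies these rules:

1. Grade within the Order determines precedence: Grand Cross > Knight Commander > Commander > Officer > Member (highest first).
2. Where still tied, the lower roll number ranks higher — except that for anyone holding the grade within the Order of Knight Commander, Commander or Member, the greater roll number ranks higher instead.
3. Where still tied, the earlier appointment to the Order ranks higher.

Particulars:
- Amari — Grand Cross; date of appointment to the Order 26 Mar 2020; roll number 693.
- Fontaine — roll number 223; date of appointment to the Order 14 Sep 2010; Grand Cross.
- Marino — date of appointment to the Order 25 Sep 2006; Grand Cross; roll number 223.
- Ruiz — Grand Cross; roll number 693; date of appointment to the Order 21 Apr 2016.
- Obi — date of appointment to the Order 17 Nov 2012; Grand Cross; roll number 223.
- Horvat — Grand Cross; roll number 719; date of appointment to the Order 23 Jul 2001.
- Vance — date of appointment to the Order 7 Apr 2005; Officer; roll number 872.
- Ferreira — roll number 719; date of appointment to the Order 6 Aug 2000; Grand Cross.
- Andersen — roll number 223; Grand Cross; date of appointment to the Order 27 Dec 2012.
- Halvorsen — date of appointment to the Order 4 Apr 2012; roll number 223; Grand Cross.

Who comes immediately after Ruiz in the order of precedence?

Amari

By grade within the Order: Marino, Fontaine, Halvorsen, Obi, Andersen, Ruiz, Amari, Ferreira and Horvat (Grand Cross); then Vance (Officer).
Among Marino, Fontaine, Halvorsen, Obi, Andersen, Ruiz, Amari, Ferreira and Horvat, by roll number (lower first): Marino, Fontaine, Halvorsen, Obi and Andersen (223) before Ruiz and Amari (693) before Ferreira and Horvat (719).
Among Marino, Fontaine, Halvorsen, Obi and Andersen, by date of appointment to the Order (earlier first): Marino (25 Sep 2006) before Fontaine (14 Sep 2010) before Halvorsen (4 Apr 2012) before Obi (17 Nov 2012) before Andersen (27 Dec 2012).
Among Ruiz and Amari, by date of appointment to the Order (earlier first): Ruiz (21 Apr 2016) before Amari (26 Mar 2020).
Among Ferreira and Horvat, by date of appointment to the Order (earlier first): Ferreira (6 Aug 2000) before Horvat (23 Jul 2001).
Order: Marino, Fontaine, Halvorsen, Obi, Andersen, Ruiz, Amari, Ferreira, Horvat, Vance.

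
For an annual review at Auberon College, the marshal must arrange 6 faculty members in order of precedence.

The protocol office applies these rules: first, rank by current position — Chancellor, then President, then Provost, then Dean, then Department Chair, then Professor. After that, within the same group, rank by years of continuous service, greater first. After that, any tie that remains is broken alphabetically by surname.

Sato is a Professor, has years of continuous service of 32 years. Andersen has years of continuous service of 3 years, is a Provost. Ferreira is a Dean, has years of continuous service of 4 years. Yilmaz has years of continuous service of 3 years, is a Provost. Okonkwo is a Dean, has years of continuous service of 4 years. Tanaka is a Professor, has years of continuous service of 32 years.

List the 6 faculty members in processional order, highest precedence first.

Andersen, Yilmaz, Ferreira, Okonkwo, Sato, Tanaka

By current position: Andersen and Yilmaz (Provost); then Ferreira and Okonkwo (Dean); then Sato and Tanaka (Professor).
Andersen and Yilmaz both have years of continuous service 3 years, so the next rule applies.
Among Andersen and Yilmaz, alphabetically by surname: Andersen before Yilmaz.
Ferreira and Okonkwo both have years of continuous service 4 years, so the next rule applies.
Among Ferreira and Okonkwo, alphabetically by surname: Ferreira before Okonkwo.
Sato and Tanaka both have years of continuous service 32 years, so the next rule applies.
Among Sato and Tanaka, alphabetically by surname: Sato before Tanaka.
Full order: Andersen, Yilmaz, Ferreira, Okonkwo, Sato, Tanaka.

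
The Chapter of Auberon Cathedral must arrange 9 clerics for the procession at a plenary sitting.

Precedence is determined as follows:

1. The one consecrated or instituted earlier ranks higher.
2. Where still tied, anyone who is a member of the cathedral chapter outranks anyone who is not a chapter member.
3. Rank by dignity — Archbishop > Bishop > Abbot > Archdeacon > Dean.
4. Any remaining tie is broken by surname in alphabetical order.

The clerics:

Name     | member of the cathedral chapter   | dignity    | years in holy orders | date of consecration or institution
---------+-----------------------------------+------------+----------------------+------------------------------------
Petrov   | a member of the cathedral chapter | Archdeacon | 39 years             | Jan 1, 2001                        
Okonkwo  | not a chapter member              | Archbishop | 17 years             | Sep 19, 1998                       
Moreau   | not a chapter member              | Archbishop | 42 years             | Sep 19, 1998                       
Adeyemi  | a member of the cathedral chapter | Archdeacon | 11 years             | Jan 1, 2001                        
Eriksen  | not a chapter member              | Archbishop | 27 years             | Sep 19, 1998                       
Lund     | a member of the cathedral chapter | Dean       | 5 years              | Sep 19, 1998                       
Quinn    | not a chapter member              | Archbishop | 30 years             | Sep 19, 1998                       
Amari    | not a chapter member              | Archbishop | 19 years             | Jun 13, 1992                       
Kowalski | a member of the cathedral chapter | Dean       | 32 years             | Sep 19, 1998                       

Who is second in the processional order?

By date of consecration or institution (earlier first): Amari (Jun 13, 1992); then Kowalski, Lund, Eriksen, Moreau, Okonkwo and Quinn (each Sep 19, 1998); then Adeyemi and Petrov (both Jan 1, 2001).
Among Kowalski, Lund, Eriksen, Moreau, Okonkwo and Quinn, a member of the cathedral chapter before not a chapter member: Kowalski and Lund (a member of the cathedral chapter) before Eriksen, Moreau, Okonkwo and Quinn (not a chapter member).
Kowalski and Lund are each Dean, so the next rule applies.
Among Kowalski and Lund, alphabetically by surname: Kowalski before Lund.
Eriksen, Moreau, Okonkwo and Quinn are each Archbishop, so the next rule applies.
Among Eriksen, Moreau, Okonkwo and Quinn, alphabetically by surname: Eriksen before Moreau before Okonkwo before Quinn.
Adeyemi and Petrov are each a member of the cathedral chapter, so the next rule applies.
Adeyemi and Petrov are each Archdeacon, so the next rule applies.
Among Adeyemi and Petrov, alphabetically by surname: Adeyemi before Petrov.
Order: Amari, Kowalski, Lund, Eriksen, Moreau, Okonkwo, Quinn, Adeyemi, Petrov.

Kowalski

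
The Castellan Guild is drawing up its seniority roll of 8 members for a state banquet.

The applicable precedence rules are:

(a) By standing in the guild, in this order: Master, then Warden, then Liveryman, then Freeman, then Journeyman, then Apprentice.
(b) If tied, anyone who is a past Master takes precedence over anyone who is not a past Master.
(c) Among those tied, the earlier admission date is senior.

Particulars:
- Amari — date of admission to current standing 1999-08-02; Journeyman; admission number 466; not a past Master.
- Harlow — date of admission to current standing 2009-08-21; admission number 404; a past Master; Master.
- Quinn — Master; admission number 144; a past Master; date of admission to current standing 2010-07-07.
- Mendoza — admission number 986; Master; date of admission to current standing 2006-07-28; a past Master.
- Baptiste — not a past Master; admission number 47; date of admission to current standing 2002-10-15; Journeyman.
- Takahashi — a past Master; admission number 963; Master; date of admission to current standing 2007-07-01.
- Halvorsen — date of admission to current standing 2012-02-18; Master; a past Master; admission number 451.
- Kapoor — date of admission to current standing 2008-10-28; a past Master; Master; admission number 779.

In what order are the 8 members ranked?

Mendoza, Takahashi, Kapoor, Harlow, Quinn, Halvorsen, Amari, Baptiste

By standing in the guild: Mendoza, Takahashi, Kapoor, Harlow, Quinn and Halvorsen (Master); then Amari and Baptiste (Journeyman).
Mendoza, Takahashi, Kapoor, Harlow, Quinn and Halvorsen are each a past Master, so the next rule applies.
Among Mendoza, Takahashi, Kapoor, Harlow, Quinn and Halvorsen, by date of admission to current standing (earlier first): Mendoza (2006-07-28) before Takahashi (2007-07-01) before Kapoor (2008-10-28) before Harlow (2009-08-21) before Quinn (2010-07-07) before Halvorsen (2012-02-18).
Amari and Baptiste are each not a past Master, so the next rule applies.
Among Amari and Baptiste, by date of admission to current standing (earlier first): Amari (1999-08-02) before Baptiste (2002-10-15).
Full order: Mendoza, Takahashi, Kapoor, Harlow, Quinn, Halvorsen, Amari, Baptiste.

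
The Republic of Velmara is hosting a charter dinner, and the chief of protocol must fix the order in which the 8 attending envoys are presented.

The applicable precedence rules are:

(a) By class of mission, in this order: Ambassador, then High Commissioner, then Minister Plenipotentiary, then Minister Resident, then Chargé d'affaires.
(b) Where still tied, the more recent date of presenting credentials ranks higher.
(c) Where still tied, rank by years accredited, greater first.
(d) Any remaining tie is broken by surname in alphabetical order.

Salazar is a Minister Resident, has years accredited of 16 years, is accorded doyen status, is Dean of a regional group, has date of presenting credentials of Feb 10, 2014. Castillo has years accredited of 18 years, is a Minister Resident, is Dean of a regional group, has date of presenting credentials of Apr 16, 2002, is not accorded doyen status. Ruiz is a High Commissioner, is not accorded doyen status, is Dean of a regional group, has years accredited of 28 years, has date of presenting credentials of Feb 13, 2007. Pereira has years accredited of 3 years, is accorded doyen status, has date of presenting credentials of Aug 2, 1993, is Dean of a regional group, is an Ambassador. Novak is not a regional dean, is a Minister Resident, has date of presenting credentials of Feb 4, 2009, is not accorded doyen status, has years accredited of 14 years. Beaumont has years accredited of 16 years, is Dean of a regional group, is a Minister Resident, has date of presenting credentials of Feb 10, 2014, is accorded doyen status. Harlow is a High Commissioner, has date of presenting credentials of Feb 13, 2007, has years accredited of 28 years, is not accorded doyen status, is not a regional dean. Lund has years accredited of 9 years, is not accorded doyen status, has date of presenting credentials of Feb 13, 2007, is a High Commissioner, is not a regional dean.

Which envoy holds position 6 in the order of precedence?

By class of mission: Pereira (Ambassador); then Harlow, Ruiz and Lund (High Commissioner); then Beaumont, Salazar, Novak and Castillo (Minister Resident).
Harlow, Ruiz and Lund all have date of presenting credentials Feb 13, 2007, so the next rule applies.
Among Harlow, Ruiz and Lund, by years accredited (higher first): Harlow and Ruiz (28 years) before Lund (9 years).
Among Harlow and Ruiz, alphabetically by surname: Harlow before Ruiz.
Among Beaumont, Salazar, Novak and Castillo, by date of presenting credentials (later first): Beaumont and Salazar (Feb 10, 2014) before Novak (Feb 4, 2009) before Castillo (Apr 16, 2002).
Beaumont and Salazar both have years accredited 16 years, so the next rule applies.
Among Beaumont and Salazar, alphabetically by surname: Beaumont before Salazar.
Order: Pereira, Harlow, Ruiz, Lund, Beaumont, Salazar, Novak, Castillo.

Salazar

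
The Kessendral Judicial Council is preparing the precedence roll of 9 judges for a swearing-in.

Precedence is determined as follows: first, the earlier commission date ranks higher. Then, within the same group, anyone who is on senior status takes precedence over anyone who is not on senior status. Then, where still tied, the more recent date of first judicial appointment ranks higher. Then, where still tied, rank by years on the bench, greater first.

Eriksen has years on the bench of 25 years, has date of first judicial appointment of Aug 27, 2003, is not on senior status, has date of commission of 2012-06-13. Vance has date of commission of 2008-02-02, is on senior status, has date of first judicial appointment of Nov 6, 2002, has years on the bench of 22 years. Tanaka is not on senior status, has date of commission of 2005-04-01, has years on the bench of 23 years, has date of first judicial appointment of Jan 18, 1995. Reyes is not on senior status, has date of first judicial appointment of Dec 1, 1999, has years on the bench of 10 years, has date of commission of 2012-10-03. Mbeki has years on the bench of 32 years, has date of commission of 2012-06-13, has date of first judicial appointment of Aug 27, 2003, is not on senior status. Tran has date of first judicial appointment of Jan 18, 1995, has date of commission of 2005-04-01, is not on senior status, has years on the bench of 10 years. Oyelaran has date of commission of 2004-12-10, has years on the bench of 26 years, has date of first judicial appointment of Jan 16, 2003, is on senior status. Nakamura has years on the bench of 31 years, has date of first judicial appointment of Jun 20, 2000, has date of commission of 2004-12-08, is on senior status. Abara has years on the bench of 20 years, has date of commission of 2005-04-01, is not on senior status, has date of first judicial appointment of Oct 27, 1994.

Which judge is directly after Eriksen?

Reyes

By date of commission (earlier first): Nakamura (2004-12-08); then Oyelaran (2004-12-10); then Tanaka, Tran and Abara (each 2005-04-01); then Vance (2008-02-02); then Mbeki and Eriksen (both 2012-06-13); then Reyes (2012-10-03).
Tanaka, Tran and Abara are each not on senior status, so the next rule applies.
Among Tanaka, Tran and Abara, by date of first judicial appointment (later first): Tanaka and Tran (Jan 18, 1995) before Abara (Oct 27, 1994).
Among Tanaka and Tran, by years on the bench (higher first): Tanaka (23 years) before Tran (10 years).
Mbeki and Eriksen are each not on senior status, so the next rule applies.
Mbeki and Eriksen both have date of first judicial appointment Aug 27, 2003, so the next rule applies.
Among Mbeki and Eriksen, by years on the bench (higher first): Mbeki (32 years) before Eriksen (25 years).
Order: Nakamura, Oyelaran, Tanaka, Tran, Abara, Vance, Mbeki, Eriksen, Reyes.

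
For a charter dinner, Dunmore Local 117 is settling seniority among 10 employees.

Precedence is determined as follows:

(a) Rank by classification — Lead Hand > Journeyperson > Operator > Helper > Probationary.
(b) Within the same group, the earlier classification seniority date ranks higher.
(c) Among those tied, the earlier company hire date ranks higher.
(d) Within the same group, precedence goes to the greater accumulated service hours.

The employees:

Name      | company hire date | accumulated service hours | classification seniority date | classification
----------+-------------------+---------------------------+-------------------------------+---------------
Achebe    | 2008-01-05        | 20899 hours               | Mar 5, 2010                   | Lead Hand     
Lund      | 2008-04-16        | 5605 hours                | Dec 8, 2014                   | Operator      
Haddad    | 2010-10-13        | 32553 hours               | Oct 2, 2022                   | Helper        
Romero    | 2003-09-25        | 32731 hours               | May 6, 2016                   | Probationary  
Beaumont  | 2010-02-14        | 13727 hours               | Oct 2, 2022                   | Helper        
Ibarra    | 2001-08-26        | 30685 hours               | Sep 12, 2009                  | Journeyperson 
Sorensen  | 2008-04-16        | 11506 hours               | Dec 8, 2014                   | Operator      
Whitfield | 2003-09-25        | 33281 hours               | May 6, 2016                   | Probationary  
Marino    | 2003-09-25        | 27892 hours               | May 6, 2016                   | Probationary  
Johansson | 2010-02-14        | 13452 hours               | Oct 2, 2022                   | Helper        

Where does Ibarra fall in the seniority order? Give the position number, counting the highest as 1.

2

By classification: Achebe (Lead Hand); then Ibarra (Journeyperson); then Sorensen and Lund (Operator); then Beaumont, Johansson and Haddad (Helper); then Whitfield, Romero and Marino (Probationary).
Sorensen and Lund both have classification seniority date Dec 8, 2014, so the next rule applies.
Sorensen and Lund both have company hire date 2008-04-16, so the next rule applies.
Among Sorensen and Lund, by accumulated service hours (higher first): Sorensen (11506 hours) before Lund (5605 hours).
Beaumont, Johansson and Haddad all have classification seniority date Oct 2, 2022, so the next rule applies.
Among Beaumont, Johansson and Haddad, by company hire date (earlier first): Beaumont and Johansson (2010-02-14) before Haddad (2010-10-13).
Among Beaumont and Johansson, by accumulated service hours (higher first): Beaumont (13727 hours) before Johansson (13452 hours).
Whitfield, Romero and Marino all have classification seniority date May 6, 2016, so the next rule applies.
Whitfield, Romero and Marino all have company hire date 2003-09-25, so the next rule applies.
Among Whitfield, Romero and Marino, by accumulated service hours (higher first): Whitfield (33281 hours) before Romero (32731 hours) before Marino (27892 hours).
Order: Achebe, Ibarra, Sorensen, Lund, Beaumont, Johansson, Haddad, Whitfield, Romero, Marino. So position 2.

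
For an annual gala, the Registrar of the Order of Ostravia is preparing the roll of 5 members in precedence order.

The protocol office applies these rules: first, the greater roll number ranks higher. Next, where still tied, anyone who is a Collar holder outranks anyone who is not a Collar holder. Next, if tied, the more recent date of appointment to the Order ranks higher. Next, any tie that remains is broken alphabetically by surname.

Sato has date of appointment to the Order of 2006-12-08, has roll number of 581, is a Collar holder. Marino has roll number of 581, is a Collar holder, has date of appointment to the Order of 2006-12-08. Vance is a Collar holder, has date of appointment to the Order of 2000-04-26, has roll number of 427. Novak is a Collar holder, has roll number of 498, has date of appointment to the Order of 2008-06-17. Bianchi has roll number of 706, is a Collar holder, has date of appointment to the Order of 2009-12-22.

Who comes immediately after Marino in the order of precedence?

Sato

By roll number (higher first): Bianchi (706); then Marino and Sato (both 581); then Novak (498); then Vance (427).
Marino and Sato are each a Collar holder, so the next rule applies.
Marino and Sato both have date of appointment to the Order 2006-12-08, so the next rule applies.
Among Marino and Sato, alphabetically by surname: Marino before Sato.
Order: Bianchi, Marino, Sato, Novak, Vance.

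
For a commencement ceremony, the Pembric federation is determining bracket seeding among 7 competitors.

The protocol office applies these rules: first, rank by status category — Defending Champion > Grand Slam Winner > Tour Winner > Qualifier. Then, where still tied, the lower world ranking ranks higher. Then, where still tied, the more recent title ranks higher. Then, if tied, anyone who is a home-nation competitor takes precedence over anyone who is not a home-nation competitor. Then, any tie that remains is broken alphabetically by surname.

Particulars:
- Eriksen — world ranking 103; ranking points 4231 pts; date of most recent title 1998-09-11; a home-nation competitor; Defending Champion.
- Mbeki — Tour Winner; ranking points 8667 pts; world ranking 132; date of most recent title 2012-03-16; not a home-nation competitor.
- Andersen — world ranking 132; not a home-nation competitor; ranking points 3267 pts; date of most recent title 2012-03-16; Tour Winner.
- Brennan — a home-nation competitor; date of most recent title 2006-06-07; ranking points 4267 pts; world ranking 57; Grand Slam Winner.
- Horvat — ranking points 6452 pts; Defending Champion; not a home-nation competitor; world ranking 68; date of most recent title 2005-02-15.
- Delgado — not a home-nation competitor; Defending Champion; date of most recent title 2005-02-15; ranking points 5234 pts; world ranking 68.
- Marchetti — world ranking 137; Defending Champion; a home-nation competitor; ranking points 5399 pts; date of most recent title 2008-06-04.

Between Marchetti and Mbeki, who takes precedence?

Marchetti

By status category: Delgado, Horvat, Eriksen and Marchetti (Defending Champion); then Brennan (Grand Slam Winner); then Andersen and Mbeki (Tour Winner).
Among Delgado, Horvat, Eriksen and Marchetti, by world ranking (lower first): Delgado and Horvat (68) before Eriksen (103) before Marchetti (137).
Delgado and Horvat both have date of most recent title 2005-02-15, so the next rule applies.
Delgado and Horvat are each not a home-nation competitor, so the next rule applies.
Among Delgado and Horvat, alphabetically by surname: Delgado before Horvat.
Andersen and Mbeki both have world ranking 132, so the next rule applies.
Andersen and Mbeki both have date of most recent title 2012-03-16, so the next rule applies.
Andersen and Mbeki are each not a home-nation competitor, so the next rule applies.
Among Andersen and Mbeki, alphabetically by surname: Andersen before Mbeki.
So Marchetti takes precedence.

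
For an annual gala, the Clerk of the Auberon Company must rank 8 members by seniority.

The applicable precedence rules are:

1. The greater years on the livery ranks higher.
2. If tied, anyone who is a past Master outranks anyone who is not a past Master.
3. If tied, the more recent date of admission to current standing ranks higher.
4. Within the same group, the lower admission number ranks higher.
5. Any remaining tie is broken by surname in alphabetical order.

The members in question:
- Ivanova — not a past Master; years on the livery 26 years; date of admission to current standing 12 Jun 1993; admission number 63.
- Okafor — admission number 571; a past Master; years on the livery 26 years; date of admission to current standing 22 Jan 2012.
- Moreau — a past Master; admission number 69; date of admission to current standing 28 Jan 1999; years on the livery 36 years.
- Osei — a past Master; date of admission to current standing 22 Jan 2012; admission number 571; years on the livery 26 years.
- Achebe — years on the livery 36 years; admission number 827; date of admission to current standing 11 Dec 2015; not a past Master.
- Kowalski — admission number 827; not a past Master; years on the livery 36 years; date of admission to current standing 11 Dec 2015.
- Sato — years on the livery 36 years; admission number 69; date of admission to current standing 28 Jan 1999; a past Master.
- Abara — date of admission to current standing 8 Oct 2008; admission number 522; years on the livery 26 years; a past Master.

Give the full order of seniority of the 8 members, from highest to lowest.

By years on the livery (higher first): Moreau, Sato, Achebe and Kowalski (each 36 years); then Okafor, Osei, Abara and Ivanova (each 26 years).
Among Moreau, Sato, Achebe and Kowalski, a past Master before not a past Master: Moreau and Sato (a past Master) before Achebe and Kowalski (not a past Master).
Moreau and Sato both have date of admission to current standing 28 Jan 1999, so the next rule applies.
Moreau and Sato both have admission number 69, so the next rule applies.
Among Moreau and Sato, alphabetically by surname: Moreau before Sato.
Achebe and Kowalski both have date of admission to current standing 11 Dec 2015, so the next rule applies.
Achebe and Kowalski both have admission number 827, so the next rule applies.
Among Achebe and Kowalski, alphabetically by surname: Achebe before Kowalski.
Among Okafor, Osei, Abara and Ivanova, a past Master before not a past Master: Okafor, Osei and Abara (a past Master) before Ivanova (not a past Master).
Among Okafor, Osei and Abara, by date of admission to current standing (later first): Okafor and Osei (22 Jan 2012) before Abara (8 Oct 2008).
Okafor and Osei both have admission number 571, so the next rule applies.
Among Okafor and Osei, alphabetically by surname: Okafor before Osei.
Full order: Moreau, Sato, Achebe, Kowalski, Okafor, Osei, Abara, Ivanova.

Moreau, Sato, Achebe, Kowalski, Okafor, Osei, Abara, Ivanova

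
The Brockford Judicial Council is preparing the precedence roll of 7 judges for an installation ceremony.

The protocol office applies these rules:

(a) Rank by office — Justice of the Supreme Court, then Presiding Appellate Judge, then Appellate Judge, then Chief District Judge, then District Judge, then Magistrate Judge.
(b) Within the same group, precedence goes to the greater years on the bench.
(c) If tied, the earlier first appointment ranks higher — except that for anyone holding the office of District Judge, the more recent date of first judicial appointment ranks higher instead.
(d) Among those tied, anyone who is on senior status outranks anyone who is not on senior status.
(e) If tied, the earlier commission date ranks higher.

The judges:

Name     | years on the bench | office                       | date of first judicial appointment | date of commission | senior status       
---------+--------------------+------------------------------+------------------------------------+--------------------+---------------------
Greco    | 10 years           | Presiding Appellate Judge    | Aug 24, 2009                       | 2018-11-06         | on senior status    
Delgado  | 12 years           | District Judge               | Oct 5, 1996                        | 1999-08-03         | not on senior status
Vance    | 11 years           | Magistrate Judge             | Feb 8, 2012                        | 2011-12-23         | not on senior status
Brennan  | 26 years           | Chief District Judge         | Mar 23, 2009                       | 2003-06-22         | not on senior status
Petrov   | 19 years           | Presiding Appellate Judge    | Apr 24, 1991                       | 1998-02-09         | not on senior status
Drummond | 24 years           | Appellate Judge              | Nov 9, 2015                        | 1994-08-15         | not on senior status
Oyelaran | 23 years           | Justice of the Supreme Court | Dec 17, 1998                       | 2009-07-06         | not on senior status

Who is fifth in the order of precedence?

Brennan

By office: Oyelaran (Justice of the Supreme Court); then Petrov and Greco (Presiding Appellate Judge); then Drummond (Appellate Judge); then Brennan (Chief District Judge); then Delgado (District Judge); then Vance (Magistrate Judge).
Among Petrov and Greco, by years on the bench (higher first): Petrov (19 years) before Greco (10 years).
Order: Oyelaran, Petrov, Greco, Drummond, Brennan, Delgado, Vance.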